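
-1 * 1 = -1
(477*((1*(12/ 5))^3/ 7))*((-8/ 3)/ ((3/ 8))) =-5861376/ 875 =-6698.72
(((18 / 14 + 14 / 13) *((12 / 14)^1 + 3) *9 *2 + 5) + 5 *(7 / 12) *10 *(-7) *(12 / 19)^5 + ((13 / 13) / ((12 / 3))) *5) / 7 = 21.40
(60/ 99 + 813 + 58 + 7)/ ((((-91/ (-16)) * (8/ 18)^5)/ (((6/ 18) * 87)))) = 1182141297/ 4576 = 258335.07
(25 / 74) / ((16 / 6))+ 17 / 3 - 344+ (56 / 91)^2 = -101397031 / 300144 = -337.83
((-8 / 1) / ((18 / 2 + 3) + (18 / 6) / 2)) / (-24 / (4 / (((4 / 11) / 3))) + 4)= -44 / 243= -0.18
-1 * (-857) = 857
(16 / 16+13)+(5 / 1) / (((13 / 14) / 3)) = 392 / 13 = 30.15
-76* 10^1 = -760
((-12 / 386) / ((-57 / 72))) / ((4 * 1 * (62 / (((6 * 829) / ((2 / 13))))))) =581958 / 113677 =5.12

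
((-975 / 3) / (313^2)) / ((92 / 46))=-325 / 195938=-0.00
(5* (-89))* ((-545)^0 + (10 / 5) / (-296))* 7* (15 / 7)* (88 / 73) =-21586950 / 2701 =-7992.21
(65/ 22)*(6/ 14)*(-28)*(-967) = 377130/ 11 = 34284.55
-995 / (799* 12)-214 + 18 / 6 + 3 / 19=-38428433 / 182172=-210.95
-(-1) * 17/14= 17/14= 1.21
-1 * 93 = -93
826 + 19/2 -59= 1553/2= 776.50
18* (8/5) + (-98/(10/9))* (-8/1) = 3672/5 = 734.40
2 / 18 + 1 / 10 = 19 / 90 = 0.21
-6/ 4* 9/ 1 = -27/ 2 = -13.50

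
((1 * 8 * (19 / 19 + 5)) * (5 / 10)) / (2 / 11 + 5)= 88 / 19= 4.63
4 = 4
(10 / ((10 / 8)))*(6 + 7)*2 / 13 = 16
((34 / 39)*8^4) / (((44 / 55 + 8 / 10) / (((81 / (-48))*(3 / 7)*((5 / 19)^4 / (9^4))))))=-3400000 / 2881788273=-0.00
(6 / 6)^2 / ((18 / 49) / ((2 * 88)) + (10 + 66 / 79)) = 340648 / 3691783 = 0.09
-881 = -881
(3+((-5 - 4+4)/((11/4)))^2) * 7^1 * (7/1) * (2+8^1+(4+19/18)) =10131877/2178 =4651.92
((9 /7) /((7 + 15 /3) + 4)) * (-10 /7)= -45 /392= -0.11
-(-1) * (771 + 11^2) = 892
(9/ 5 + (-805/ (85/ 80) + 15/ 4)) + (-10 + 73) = -234293/ 340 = -689.10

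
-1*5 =-5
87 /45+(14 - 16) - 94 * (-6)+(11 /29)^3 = 206326516 /365835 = 563.99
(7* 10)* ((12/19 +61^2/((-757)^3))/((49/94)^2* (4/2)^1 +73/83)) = 133617957905277860/4300736327129299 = 31.07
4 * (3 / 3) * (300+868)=4672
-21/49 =-3/7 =-0.43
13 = 13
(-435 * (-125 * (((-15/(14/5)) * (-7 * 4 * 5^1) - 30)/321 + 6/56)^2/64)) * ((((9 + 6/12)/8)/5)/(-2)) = -10243575086625/18382880768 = -557.23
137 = 137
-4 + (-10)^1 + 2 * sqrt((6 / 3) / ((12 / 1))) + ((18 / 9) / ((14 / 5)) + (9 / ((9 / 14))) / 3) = -181 / 21 + sqrt(6) / 3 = -7.80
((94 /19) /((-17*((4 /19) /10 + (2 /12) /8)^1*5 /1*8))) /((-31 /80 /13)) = 586560 /100657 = 5.83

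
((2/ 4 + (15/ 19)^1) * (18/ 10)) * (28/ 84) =147/ 190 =0.77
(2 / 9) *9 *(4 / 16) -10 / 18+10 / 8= 43 / 36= 1.19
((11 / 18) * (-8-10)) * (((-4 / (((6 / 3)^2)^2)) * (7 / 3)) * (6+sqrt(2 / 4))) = 77 * sqrt(2) / 24+77 / 2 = 43.04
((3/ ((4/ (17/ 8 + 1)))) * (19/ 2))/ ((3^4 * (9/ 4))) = 475/ 3888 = 0.12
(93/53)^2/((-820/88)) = -190278/575845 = -0.33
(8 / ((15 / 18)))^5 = 254803968 / 3125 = 81537.27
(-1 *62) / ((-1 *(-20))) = -31 / 10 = -3.10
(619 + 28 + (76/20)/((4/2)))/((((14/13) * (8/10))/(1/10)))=75.32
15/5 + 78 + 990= 1071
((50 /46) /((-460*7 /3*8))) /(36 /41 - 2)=615 /5450816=0.00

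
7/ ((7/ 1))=1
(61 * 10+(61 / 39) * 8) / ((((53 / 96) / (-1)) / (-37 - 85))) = 94781312 / 689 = 137563.59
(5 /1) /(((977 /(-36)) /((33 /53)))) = -5940 /51781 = -0.11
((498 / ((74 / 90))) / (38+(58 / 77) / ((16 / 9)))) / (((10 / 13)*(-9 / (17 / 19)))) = -33897864 / 16639307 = -2.04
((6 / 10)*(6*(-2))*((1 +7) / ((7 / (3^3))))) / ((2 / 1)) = -111.09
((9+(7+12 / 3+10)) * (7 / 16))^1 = 105 / 8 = 13.12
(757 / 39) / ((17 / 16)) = 12112 / 663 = 18.27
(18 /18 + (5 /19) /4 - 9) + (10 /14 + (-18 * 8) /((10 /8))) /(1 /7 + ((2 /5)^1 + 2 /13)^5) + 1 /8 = -143217928273259 /240700186264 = -595.01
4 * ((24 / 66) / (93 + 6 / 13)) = 208 / 13365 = 0.02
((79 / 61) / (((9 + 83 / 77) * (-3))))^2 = 37002889 / 20166272064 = 0.00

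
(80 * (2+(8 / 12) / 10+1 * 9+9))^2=23193856 / 9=2577095.11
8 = 8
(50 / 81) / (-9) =-0.07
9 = 9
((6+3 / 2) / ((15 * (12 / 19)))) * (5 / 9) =95 / 216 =0.44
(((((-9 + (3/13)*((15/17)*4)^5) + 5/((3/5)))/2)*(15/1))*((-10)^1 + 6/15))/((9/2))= -111383739488/55374423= -2011.47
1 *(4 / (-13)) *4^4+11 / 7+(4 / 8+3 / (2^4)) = -111399 / 1456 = -76.51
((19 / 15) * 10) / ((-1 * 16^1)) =-19 / 24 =-0.79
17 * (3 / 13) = 51 / 13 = 3.92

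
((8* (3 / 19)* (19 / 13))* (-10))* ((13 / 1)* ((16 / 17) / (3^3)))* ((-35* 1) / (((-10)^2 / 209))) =93632 / 153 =611.97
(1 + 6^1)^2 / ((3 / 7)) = 343 / 3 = 114.33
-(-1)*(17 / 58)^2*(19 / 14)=5491 / 47096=0.12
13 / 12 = 1.08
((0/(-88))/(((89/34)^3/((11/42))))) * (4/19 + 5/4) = 0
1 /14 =0.07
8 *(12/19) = 96/19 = 5.05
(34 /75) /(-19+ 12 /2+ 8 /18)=-0.04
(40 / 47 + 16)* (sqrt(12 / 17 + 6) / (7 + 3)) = 396* sqrt(1938) / 3995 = 4.36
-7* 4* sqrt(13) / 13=-28* sqrt(13) / 13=-7.77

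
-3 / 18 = -1 / 6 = -0.17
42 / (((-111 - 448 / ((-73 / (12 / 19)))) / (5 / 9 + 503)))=-88002376 / 445743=-197.43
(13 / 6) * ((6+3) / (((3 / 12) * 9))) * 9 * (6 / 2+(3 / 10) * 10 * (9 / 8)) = 1989 / 4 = 497.25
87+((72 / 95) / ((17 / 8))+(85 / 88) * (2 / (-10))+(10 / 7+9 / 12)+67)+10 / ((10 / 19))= 174437281 / 994840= 175.34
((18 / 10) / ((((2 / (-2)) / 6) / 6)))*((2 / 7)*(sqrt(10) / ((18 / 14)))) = -72*sqrt(10) / 5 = -45.54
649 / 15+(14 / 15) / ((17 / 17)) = 221 / 5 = 44.20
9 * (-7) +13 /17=-1058 /17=-62.24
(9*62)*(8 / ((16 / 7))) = 1953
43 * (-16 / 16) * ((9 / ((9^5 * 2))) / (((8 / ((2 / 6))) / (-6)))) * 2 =43 / 26244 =0.00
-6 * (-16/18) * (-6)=-32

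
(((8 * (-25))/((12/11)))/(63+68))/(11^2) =-50/4323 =-0.01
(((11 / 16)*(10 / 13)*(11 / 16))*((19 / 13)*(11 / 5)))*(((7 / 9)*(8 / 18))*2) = 177023 / 219024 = 0.81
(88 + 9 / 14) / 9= 1241 / 126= 9.85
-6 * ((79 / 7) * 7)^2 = -37446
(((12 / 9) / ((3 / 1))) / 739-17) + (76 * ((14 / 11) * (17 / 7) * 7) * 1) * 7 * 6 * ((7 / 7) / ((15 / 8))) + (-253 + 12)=13379590786 / 365805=36575.75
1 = 1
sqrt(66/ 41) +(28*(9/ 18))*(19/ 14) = sqrt(2706)/ 41 +19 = 20.27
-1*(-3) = 3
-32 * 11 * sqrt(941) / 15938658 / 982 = -88 * sqrt(941) / 3912940539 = -0.00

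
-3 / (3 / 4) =-4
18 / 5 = 3.60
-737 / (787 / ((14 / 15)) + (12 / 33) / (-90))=-5107410 / 5843447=-0.87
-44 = -44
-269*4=-1076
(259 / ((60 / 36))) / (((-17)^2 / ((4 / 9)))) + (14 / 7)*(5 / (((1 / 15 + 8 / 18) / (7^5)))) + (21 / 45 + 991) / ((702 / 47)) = 885408233054 / 2692035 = 328899.23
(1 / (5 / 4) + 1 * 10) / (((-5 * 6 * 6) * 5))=-3 / 250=-0.01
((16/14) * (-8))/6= -32/21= -1.52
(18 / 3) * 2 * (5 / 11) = 5.45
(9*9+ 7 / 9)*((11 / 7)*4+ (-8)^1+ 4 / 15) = -111872 / 945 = -118.38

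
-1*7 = -7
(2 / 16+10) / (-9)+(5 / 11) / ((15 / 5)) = -257 / 264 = -0.97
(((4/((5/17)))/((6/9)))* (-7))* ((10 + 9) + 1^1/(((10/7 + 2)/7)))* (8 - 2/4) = -22535.62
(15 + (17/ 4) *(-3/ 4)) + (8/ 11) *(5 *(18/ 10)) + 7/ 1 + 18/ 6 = 4991/ 176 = 28.36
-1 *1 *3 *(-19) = 57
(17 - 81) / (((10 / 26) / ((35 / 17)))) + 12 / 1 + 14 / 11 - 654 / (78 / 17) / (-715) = -52005289 / 158015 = -329.12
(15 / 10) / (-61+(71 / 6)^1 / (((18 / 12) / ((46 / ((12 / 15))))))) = 27 / 7067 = 0.00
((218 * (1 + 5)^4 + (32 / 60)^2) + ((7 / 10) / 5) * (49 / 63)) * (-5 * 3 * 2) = -42379259 / 5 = -8475851.80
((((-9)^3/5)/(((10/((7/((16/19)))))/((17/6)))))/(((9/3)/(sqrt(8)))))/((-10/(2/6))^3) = 6783 * sqrt(2)/800000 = 0.01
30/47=0.64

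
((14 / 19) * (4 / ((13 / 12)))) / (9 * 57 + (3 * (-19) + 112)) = 0.00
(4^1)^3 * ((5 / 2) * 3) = 480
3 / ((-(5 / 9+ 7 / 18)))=-54 / 17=-3.18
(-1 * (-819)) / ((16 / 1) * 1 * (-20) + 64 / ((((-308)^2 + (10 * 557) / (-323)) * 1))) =-12545238069 / 4901669984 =-2.56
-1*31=-31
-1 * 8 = -8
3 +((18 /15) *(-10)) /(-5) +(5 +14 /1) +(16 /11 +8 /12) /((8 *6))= 96799 /3960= 24.44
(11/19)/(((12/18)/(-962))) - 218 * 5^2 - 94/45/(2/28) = -5399039/855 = -6314.67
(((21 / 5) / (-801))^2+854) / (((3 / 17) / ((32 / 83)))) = 827978988256 / 443774025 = 1865.77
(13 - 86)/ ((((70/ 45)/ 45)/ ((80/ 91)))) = -1182600/ 637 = -1856.51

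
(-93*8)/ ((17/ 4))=-2976/ 17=-175.06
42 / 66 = 7 / 11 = 0.64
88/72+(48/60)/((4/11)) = 154/45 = 3.42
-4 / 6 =-2 / 3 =-0.67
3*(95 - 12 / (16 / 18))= 489 / 2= 244.50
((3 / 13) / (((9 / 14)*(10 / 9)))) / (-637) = -3 / 5915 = -0.00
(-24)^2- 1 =575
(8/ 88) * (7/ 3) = 7/ 33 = 0.21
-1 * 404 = -404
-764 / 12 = -63.67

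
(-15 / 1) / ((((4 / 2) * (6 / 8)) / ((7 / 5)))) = -14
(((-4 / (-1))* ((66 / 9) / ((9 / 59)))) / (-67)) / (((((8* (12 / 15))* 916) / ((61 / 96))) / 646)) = -63936235 / 318152448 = -0.20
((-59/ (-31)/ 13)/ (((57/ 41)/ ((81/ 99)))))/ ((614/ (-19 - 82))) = -732957/ 51715378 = -0.01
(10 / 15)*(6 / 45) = 4 / 45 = 0.09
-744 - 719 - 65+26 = -1502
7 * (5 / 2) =35 / 2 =17.50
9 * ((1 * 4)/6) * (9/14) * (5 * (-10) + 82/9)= -1104/7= -157.71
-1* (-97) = 97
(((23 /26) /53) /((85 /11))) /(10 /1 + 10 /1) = 253 /2342600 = 0.00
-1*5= -5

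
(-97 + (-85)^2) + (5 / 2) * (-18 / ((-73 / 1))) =520389 / 73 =7128.62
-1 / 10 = -0.10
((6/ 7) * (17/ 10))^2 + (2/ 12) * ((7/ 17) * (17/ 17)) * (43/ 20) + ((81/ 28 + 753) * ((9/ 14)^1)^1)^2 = 46263227313451/ 195921600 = 236131.33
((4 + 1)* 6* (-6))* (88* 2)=-31680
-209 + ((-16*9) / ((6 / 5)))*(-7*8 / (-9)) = -2867 / 3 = -955.67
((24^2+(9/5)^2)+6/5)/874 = 14511/21850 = 0.66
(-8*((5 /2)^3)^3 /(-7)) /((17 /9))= 17578125 /7616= 2308.05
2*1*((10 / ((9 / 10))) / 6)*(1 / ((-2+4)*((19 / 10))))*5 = 2500 / 513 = 4.87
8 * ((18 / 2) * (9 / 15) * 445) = 19224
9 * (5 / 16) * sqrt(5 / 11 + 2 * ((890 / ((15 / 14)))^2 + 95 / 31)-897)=15 * sqrt(90205816085) / 1364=3302.89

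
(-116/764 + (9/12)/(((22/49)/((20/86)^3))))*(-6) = 131118648/167044207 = 0.78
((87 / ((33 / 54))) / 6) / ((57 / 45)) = 3915 / 209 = 18.73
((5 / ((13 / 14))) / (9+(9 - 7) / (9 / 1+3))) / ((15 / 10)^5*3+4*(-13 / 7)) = 18816 / 491777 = 0.04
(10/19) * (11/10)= 11/19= 0.58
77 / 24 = 3.21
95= 95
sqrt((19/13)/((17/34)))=sqrt(494)/13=1.71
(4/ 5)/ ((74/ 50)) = 20/ 37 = 0.54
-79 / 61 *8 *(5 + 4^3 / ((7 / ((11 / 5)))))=-555528 / 2135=-260.20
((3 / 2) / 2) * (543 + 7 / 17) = 13857 / 34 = 407.56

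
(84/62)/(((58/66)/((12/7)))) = 2376/899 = 2.64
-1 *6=-6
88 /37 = 2.38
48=48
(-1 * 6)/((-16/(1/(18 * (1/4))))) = 1/12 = 0.08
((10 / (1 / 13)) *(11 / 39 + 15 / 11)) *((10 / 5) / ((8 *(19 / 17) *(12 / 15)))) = 150025 / 2508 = 59.82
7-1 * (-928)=935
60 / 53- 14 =-682 / 53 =-12.87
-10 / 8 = -5 / 4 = -1.25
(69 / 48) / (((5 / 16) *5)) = 0.92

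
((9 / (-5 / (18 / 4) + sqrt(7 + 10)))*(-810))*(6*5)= -17714700*sqrt(17) / 1277 - 19683000 / 1277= -72609.69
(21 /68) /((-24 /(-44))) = 77 /136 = 0.57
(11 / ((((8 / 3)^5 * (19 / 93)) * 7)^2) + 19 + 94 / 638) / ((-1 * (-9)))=38671198704041399 / 18176702102372352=2.13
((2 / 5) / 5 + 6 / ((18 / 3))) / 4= 27 / 100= 0.27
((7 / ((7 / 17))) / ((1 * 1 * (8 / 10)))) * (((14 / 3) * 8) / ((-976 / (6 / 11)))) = -595 / 1342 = -0.44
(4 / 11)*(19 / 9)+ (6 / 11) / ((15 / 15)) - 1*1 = 31 / 99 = 0.31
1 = 1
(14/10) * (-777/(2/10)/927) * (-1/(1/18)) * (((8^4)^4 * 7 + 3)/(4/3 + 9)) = 64299580729828933230/3193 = 20137670131484163.24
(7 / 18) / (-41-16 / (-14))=-49 / 5022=-0.01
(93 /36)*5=155 /12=12.92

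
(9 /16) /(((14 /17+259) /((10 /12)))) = 255 /141344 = 0.00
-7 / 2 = -3.50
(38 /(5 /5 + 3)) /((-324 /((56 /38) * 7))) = -49 /162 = -0.30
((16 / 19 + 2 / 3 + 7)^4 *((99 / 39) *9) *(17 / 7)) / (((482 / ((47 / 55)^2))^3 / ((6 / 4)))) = 16222695107949323633 / 10693757733948281392400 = 0.00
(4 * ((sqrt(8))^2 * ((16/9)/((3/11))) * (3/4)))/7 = 1408/63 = 22.35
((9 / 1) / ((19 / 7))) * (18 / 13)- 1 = 3.59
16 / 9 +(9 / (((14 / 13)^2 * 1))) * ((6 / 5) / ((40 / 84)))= 134401 / 6300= 21.33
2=2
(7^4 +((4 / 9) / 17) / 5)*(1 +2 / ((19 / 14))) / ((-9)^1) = -86328143 / 130815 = -659.93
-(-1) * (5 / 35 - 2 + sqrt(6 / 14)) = -13 / 7 + sqrt(21) / 7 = -1.20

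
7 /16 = 0.44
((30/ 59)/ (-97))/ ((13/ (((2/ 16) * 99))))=-1485/ 297596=-0.00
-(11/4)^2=-121/16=-7.56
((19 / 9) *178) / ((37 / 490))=1657180 / 333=4976.52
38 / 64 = 19 / 32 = 0.59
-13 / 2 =-6.50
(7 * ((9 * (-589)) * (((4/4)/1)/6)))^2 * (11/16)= 1682913771/64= 26295527.67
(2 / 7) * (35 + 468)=1006 / 7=143.71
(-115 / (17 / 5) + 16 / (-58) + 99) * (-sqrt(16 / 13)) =-127984 * sqrt(13) / 6409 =-72.00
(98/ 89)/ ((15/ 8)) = 784/ 1335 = 0.59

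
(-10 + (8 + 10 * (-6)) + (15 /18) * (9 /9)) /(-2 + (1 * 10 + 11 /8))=-1468 /225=-6.52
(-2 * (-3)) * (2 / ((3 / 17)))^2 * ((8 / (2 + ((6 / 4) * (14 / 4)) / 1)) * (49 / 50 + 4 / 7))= 6695552 / 5075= 1319.32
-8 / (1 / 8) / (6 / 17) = -181.33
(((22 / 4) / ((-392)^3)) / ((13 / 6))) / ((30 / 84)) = -33 / 279668480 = -0.00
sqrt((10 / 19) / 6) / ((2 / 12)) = 2* sqrt(285) / 19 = 1.78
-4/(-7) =4/7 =0.57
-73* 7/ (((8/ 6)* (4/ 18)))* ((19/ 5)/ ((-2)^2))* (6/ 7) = -112347/ 80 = -1404.34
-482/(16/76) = -4579/2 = -2289.50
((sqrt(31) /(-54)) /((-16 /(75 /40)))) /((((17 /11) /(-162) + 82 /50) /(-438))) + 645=645 - 2710125 *sqrt(31) /4648768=641.75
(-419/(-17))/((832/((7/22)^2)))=20531/6845696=0.00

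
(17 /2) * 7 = 119 /2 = 59.50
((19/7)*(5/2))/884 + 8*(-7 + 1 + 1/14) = -586881/12376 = -47.42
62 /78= 31 /39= 0.79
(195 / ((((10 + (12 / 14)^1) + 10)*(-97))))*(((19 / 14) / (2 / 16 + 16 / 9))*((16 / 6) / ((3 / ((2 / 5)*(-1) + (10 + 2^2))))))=-806208 / 970097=-0.83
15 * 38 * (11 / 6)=1045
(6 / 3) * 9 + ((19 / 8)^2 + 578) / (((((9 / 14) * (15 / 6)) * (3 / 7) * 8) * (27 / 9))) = 921139 / 17280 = 53.31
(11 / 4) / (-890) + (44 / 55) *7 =3985 / 712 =5.60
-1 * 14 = -14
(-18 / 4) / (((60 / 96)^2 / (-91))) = 26208 / 25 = 1048.32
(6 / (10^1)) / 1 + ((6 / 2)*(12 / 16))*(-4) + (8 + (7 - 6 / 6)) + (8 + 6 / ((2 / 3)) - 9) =68 / 5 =13.60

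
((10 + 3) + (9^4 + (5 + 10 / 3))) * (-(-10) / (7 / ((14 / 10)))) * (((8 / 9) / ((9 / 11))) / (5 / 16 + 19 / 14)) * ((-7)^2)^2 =84963284224 / 4131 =20567243.82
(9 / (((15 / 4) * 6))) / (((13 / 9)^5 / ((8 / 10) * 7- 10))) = -2598156 / 9282325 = -0.28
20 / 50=2 / 5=0.40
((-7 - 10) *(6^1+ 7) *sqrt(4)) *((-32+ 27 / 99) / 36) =77129 / 198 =389.54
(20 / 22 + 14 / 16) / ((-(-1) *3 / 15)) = 785 / 88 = 8.92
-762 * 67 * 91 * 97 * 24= -10815687792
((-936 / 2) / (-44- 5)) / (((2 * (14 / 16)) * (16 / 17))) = 5.80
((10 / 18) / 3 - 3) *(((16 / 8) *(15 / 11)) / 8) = -95 / 99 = -0.96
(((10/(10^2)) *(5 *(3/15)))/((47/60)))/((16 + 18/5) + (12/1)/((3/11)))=5/2491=0.00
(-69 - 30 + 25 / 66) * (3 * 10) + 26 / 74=-1204022 / 407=-2958.29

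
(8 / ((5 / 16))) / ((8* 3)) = 16 / 15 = 1.07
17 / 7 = 2.43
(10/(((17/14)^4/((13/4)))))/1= 1248520/83521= 14.95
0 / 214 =0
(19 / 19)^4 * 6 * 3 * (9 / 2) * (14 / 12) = 189 / 2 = 94.50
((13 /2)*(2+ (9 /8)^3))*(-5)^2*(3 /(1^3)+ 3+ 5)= 6266975 /1024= 6120.09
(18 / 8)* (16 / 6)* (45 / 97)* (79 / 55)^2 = 337014 / 58685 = 5.74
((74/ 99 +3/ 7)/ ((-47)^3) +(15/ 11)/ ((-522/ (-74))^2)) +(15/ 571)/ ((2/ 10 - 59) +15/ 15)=806962628160925/ 29955599114468643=0.03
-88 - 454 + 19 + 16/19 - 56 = -10985/19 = -578.16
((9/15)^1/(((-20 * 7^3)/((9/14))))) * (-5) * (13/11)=351/1056440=0.00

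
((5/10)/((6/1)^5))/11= 1/171072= 0.00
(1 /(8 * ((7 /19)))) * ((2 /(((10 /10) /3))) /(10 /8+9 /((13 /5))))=0.43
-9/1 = -9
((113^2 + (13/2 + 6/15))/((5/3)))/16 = 383277/800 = 479.10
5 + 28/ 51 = 5.55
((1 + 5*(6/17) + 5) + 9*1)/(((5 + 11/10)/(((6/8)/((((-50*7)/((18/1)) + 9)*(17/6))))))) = -115425/1657126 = -0.07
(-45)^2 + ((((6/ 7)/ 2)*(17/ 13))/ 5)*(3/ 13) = 11978028/ 5915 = 2025.03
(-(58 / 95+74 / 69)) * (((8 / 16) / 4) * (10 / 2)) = -1379 / 1311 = -1.05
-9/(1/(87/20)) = -783/20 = -39.15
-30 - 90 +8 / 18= -1076 / 9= -119.56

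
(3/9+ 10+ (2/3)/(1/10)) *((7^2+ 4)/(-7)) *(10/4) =-4505/14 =-321.79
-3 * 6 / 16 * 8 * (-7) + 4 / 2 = 65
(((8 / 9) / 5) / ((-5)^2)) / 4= 2 / 1125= 0.00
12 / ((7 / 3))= 36 / 7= 5.14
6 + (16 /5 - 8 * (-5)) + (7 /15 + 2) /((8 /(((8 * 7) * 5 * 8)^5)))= 260826569113600738 /15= 17388437940906715.87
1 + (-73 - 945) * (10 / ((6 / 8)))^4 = -2606079919 / 81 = -32173826.16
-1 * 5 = -5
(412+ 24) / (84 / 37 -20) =-4033 / 164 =-24.59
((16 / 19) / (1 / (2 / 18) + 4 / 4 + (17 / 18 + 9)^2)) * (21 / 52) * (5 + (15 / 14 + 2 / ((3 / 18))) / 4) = 225018 / 8714407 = 0.03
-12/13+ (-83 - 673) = -9840/13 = -756.92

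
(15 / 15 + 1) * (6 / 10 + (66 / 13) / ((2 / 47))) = 15588 / 65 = 239.82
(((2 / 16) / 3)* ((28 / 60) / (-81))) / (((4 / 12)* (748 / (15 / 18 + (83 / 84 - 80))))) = 0.00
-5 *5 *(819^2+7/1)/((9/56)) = -939075200/9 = -104341688.89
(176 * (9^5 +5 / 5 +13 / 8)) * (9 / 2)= 46768887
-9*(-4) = 36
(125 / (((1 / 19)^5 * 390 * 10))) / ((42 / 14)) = 12380495 / 468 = 26454.05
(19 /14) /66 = 19 /924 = 0.02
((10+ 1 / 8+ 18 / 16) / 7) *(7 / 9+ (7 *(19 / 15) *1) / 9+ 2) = 127 / 21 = 6.05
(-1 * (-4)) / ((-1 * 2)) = -2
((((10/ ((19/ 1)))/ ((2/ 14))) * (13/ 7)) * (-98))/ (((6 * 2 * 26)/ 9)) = -735/ 38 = -19.34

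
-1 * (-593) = 593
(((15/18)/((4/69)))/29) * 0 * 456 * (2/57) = 0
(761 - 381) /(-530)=-38 /53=-0.72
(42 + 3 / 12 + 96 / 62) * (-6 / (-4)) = 16293 / 248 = 65.70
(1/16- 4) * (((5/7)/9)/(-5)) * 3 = 3/16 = 0.19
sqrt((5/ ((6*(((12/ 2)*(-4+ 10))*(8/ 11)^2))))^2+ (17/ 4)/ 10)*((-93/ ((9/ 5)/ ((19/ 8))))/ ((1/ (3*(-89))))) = 52421*sqrt(2039619745)/ 110592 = 21407.02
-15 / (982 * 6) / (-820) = 1 / 322096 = 0.00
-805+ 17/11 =-8838/11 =-803.45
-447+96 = -351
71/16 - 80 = -1209/16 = -75.56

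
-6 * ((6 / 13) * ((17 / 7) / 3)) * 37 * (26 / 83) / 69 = -5032 / 13363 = -0.38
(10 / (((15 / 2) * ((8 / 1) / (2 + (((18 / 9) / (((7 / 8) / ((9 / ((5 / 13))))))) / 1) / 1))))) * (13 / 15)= 12623 / 1575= 8.01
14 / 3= 4.67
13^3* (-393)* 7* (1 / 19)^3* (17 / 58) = -258.27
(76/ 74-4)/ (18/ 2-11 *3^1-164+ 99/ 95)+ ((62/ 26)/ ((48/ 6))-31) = -2097215501/ 68344328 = -30.69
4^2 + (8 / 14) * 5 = 132 / 7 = 18.86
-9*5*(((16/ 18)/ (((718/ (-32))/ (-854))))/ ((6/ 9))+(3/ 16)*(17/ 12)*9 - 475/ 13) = -223127175/ 298688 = -747.02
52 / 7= 7.43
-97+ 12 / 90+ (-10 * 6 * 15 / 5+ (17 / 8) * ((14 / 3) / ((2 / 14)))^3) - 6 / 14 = 69739111 / 945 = 73798.00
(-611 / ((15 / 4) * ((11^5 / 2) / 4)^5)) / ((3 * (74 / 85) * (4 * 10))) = -85090304 / 180397853957416397199647367915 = -0.00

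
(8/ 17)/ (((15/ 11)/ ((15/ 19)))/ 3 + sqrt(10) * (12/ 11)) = 0.12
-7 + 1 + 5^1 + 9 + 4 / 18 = 74 / 9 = 8.22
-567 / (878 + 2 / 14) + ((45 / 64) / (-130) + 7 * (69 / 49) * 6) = 465336171 / 7955584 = 58.49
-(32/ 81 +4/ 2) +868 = 70114/ 81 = 865.60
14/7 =2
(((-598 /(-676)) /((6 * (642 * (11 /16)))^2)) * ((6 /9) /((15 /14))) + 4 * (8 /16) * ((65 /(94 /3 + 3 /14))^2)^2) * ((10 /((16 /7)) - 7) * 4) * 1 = -378.45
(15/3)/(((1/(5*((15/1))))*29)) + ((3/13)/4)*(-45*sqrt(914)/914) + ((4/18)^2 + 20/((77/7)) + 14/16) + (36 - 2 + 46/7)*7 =61946129/206712 - 135*sqrt(914)/47528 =299.59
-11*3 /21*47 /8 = -517 /56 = -9.23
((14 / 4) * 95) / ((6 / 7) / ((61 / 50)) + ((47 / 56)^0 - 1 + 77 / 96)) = 13629840 / 61679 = 220.98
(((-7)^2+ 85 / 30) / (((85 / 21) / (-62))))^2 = 4554495169 / 7225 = 630379.95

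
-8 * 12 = -96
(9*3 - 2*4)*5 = 95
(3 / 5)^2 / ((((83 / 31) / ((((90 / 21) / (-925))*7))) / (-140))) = 46872 / 76775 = 0.61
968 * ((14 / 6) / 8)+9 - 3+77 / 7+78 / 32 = 14485 / 48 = 301.77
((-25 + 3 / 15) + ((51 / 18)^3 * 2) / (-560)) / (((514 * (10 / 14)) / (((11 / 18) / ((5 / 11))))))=-182082857 / 1998432000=-0.09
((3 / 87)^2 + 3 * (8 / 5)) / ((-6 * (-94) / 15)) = 20189 / 158108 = 0.13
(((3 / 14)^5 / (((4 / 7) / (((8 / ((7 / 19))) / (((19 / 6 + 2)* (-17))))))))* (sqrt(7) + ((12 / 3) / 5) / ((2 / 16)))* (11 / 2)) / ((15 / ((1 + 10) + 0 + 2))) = -1320462 / 221432225-660231* sqrt(7) / 708583120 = -0.01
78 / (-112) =-39 / 56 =-0.70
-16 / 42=-0.38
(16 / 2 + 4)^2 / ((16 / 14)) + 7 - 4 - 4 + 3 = 128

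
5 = 5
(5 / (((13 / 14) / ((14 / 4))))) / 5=49 / 13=3.77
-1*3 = -3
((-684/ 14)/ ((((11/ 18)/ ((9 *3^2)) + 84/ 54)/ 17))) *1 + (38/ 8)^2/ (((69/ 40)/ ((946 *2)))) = 26655326062/ 1100757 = 24215.45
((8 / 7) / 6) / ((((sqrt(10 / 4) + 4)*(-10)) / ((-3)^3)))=16 / 105-2*sqrt(10) / 105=0.09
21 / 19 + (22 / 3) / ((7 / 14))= 15.77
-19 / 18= -1.06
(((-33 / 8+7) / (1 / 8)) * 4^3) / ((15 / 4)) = 5888 / 15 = 392.53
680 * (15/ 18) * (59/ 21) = 100300/ 63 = 1592.06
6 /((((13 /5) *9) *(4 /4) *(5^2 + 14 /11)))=110 /11271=0.01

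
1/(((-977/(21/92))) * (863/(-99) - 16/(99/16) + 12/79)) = 0.00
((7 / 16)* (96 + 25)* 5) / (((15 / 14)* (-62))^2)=41503 / 691920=0.06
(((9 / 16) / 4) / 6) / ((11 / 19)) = 57 / 1408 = 0.04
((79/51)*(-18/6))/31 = -79/527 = -0.15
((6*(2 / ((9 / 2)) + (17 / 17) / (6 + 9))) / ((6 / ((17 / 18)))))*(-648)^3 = -656729856 / 5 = -131345971.20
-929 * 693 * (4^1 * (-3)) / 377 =7725564 / 377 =20492.21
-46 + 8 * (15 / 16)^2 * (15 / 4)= -2513 / 128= -19.63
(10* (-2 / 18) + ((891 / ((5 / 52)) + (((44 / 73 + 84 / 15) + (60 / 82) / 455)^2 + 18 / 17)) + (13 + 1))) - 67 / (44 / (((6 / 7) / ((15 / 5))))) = 58169053104638907031 / 6242381957161350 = 9318.41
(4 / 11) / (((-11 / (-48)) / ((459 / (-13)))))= -88128 / 1573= -56.03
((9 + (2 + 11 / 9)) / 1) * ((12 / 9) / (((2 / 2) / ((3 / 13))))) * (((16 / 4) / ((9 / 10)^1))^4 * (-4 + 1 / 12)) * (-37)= 212644.95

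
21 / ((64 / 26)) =273 / 32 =8.53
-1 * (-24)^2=-576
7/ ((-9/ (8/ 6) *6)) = -14/ 81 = -0.17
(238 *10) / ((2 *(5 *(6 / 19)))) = 2261 / 3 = 753.67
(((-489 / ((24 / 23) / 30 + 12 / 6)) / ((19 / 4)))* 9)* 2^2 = -449880 / 247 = -1821.38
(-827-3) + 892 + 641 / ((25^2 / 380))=56466 / 125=451.73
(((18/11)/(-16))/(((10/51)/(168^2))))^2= 655575224976/3025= 216719082.64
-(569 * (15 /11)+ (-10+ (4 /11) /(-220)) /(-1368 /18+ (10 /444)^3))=-390402256365723 /503069311415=-776.04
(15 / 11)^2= 225 / 121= 1.86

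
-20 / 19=-1.05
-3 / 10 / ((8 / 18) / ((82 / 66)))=-369 / 440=-0.84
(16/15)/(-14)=-8/105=-0.08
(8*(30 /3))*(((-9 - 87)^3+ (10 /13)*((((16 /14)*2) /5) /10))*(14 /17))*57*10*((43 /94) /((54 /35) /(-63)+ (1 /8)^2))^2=-834485796376628035584000 /9432299669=-88471086125394.39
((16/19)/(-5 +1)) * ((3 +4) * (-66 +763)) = -19516/19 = -1027.16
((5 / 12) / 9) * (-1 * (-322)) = 805 / 54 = 14.91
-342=-342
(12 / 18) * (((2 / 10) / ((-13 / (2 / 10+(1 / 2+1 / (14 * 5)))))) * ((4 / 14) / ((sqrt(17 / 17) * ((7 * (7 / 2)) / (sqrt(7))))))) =-8 * sqrt(7) / 93639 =-0.00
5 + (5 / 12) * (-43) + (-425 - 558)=-11951 / 12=-995.92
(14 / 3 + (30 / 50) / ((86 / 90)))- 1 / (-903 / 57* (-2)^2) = 5.31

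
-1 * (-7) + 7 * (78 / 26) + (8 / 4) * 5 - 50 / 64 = 1191 / 32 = 37.22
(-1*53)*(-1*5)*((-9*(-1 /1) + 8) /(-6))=-4505 /6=-750.83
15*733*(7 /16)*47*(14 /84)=1205785 /32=37680.78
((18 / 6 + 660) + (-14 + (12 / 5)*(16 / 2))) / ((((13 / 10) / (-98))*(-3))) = 50372 / 3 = 16790.67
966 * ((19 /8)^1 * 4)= 9177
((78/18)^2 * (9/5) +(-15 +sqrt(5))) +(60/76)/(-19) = sqrt(5) +33859/1805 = 20.99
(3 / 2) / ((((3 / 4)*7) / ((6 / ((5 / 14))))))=24 / 5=4.80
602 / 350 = 43 / 25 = 1.72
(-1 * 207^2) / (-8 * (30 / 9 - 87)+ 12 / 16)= -514188 / 8041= -63.95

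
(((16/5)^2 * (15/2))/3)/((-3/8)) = -1024/15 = -68.27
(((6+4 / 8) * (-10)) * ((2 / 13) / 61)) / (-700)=1 / 4270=0.00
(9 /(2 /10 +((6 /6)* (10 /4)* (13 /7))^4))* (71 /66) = 6818840 /327402317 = 0.02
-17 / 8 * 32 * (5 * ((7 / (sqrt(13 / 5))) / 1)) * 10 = -23800 * sqrt(65) / 13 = -14760.13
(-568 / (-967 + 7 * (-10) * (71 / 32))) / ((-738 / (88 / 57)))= -399872 / 377689581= -0.00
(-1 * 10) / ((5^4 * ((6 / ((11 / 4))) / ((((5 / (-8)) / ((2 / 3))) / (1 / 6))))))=33 / 800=0.04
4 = 4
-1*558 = -558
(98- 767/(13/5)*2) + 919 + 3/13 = 5554/13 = 427.23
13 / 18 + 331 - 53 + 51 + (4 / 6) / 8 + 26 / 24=2978 / 9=330.89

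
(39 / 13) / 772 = 3 / 772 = 0.00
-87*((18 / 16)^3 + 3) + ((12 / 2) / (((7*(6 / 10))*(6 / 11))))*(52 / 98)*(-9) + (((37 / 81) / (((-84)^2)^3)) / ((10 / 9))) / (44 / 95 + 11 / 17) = -4505415856031435329 / 11337792672374784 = -397.38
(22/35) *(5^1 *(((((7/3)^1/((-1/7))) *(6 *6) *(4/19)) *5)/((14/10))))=-1389.47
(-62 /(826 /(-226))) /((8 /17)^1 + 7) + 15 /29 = 4240723 /1521079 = 2.79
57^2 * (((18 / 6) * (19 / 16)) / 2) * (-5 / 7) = -925965 / 224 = -4133.77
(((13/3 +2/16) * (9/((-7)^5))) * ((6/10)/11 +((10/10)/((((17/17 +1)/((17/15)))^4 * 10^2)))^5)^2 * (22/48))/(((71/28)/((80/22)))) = -0.00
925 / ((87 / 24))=7400 / 29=255.17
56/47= 1.19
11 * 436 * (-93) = -446028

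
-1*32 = -32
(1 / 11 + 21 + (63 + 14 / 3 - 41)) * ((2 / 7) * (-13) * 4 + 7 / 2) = -41764 / 77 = -542.39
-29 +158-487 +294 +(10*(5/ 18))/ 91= -52391/ 819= -63.97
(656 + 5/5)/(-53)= -657/53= -12.40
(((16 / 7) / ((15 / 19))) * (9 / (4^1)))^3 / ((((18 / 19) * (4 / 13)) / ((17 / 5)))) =691222584 / 214375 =3224.36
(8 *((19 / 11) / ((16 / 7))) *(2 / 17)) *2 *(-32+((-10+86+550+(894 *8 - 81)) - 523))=10159.21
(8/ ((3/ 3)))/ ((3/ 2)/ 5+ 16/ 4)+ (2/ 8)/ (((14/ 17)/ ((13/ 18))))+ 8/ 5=3.68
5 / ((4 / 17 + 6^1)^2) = 1445 / 11236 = 0.13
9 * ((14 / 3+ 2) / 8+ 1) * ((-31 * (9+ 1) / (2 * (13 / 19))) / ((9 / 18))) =-7475.77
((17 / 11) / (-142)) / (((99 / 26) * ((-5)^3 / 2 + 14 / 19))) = 8398 / 181467693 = 0.00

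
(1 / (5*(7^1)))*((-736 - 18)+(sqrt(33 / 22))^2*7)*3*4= -8922 / 35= -254.91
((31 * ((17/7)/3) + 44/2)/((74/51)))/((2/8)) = 33626/259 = 129.83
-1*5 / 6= -5 / 6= -0.83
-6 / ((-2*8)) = 3 / 8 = 0.38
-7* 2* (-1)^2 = -14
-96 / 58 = -48 / 29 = -1.66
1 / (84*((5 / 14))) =1 / 30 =0.03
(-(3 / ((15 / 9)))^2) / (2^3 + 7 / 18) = -1458 / 3775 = -0.39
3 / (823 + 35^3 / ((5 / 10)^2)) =1 / 57441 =0.00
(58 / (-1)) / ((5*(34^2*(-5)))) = 29 / 14450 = 0.00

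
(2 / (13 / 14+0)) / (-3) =-28 / 39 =-0.72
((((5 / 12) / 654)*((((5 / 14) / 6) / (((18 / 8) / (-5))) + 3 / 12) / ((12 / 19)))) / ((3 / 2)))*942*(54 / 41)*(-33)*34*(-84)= 248230345 / 26814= 9257.49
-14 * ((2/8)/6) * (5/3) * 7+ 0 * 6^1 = -245/36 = -6.81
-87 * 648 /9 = -6264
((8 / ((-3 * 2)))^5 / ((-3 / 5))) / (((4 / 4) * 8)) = 640 / 729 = 0.88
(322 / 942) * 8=1288 / 471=2.73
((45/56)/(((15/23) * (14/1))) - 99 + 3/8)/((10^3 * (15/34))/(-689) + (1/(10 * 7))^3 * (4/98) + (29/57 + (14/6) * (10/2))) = -2211375458667375/258872240378564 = -8.54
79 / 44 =1.80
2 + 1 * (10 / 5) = 4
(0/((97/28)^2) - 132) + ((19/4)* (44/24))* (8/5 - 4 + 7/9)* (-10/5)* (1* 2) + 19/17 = -74.37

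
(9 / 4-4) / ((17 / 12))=-21 / 17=-1.24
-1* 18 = -18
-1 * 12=-12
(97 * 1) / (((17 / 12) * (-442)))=-0.15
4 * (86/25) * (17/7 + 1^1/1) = 8256/175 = 47.18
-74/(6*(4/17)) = -629/12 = -52.42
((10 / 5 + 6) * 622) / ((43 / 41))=204016 / 43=4744.56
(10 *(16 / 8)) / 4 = 5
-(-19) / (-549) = -19 / 549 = -0.03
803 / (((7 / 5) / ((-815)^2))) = 2666863375 / 7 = 380980482.14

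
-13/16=-0.81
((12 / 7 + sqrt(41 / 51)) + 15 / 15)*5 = 5*sqrt(2091) / 51 + 95 / 7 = 18.05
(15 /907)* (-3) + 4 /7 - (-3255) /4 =20679247 /25396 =814.27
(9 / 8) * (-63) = -567 / 8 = -70.88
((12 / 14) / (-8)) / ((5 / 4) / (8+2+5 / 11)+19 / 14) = -23 / 317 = -0.07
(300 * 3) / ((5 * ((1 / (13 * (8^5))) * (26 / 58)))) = 171048960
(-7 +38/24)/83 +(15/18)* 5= 4085/996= 4.10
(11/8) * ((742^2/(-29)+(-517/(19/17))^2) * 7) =157187453885/83752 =1876820.30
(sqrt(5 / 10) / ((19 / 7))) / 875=0.00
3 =3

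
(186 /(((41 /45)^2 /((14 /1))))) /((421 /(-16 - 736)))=-3965371200 /707701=-5603.17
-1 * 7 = -7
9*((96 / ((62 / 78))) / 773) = 33696 / 23963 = 1.41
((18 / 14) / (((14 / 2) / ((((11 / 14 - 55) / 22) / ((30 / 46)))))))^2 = 22667121 / 47059600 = 0.48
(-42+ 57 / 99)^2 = 1868689 / 1089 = 1715.97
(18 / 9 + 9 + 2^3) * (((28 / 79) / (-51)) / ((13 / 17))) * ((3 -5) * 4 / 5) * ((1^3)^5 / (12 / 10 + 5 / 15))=4256 / 23621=0.18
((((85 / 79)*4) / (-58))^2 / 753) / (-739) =-28900 / 2920717770027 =-0.00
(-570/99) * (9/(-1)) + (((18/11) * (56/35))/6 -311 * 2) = -31336/55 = -569.75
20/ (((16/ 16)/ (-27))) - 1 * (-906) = 366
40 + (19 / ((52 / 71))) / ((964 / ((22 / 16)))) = 40.04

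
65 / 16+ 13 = 273 / 16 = 17.06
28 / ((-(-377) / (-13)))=-0.97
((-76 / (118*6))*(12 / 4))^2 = 0.10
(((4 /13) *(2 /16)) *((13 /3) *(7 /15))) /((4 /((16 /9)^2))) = 224 /3645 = 0.06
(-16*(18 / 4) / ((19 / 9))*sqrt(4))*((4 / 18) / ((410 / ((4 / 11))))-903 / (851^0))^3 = 98480470810850956229456 / 1960811065125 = 50224354891.92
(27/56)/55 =27/3080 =0.01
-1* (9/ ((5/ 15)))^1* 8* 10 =-2160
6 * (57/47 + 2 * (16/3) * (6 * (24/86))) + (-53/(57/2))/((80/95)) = 5443655/48504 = 112.23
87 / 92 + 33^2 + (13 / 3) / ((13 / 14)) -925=46813 / 276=169.61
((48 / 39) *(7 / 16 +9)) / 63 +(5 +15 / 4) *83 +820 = 5066119 / 3276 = 1546.43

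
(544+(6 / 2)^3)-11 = 560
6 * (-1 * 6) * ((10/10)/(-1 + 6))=-36/5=-7.20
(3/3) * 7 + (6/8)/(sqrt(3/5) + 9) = 3797/536 -sqrt(15)/536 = 7.08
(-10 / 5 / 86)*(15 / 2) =-15 / 86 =-0.17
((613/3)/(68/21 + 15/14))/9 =5.27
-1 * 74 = -74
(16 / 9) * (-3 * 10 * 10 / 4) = -133.33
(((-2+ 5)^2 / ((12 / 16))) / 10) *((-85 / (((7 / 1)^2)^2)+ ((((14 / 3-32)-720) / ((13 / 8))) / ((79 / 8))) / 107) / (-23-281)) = 372536383 / 200521051640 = 0.00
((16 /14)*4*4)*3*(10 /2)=274.29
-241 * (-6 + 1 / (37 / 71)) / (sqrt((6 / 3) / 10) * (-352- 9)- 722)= -363910 / 253783 + 36391 * sqrt(5) / 253783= -1.11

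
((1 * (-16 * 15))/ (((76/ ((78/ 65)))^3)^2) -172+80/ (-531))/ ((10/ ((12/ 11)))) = -53756975925811297/ 2862447822093750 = -18.78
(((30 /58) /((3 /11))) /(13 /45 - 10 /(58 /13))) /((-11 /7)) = 225 /364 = 0.62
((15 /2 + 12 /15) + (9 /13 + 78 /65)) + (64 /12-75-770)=-64699 /78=-829.47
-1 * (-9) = 9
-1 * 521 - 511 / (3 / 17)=-10250 / 3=-3416.67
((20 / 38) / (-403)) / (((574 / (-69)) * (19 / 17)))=5865 / 41753621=0.00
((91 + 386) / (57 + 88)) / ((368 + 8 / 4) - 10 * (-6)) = 0.01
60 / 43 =1.40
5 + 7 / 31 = 162 / 31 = 5.23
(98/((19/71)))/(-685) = -6958/13015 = -0.53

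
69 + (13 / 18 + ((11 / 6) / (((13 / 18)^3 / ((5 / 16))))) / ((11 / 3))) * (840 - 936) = -264637 / 6591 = -40.15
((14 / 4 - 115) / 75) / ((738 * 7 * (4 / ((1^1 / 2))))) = -223 / 6199200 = -0.00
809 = 809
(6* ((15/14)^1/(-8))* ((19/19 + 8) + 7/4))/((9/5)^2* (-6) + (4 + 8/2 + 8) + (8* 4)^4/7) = -48375/838841536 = -0.00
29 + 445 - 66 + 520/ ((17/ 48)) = 31896/ 17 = 1876.24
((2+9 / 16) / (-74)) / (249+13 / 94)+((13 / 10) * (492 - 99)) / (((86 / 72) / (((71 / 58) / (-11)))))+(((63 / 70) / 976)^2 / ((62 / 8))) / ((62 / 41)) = -2354173337999815967119 / 49457202980304908800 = -47.60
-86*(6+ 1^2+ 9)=-1376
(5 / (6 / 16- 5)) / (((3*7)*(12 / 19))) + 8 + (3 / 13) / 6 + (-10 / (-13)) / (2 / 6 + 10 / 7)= 508699 / 60606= 8.39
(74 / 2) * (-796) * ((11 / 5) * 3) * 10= -1943832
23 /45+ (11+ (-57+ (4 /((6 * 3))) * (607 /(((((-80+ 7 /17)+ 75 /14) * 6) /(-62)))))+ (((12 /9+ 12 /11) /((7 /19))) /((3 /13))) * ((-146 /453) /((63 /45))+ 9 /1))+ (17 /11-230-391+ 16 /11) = -507341271583 /1285539255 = -394.65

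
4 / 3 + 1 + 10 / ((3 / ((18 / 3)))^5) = 967 / 3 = 322.33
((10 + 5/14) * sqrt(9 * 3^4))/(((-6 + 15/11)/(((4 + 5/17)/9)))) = -116435/4046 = -28.78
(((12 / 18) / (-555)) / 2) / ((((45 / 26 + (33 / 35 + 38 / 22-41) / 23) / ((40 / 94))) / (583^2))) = -313010577880 / 231525243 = -1351.95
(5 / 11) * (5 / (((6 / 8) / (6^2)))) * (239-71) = 18327.27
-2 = -2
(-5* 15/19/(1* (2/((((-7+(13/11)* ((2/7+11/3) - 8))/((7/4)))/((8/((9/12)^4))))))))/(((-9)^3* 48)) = -34025/2265145344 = -0.00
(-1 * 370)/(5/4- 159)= 2.35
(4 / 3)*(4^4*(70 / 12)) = 17920 / 9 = 1991.11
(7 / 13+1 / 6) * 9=6.35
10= 10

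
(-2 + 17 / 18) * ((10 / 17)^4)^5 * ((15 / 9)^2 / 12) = -5937500000000000000000 / 987608231815360122943589043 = -0.00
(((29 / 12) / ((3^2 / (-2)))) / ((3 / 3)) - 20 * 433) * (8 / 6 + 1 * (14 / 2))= -11691725 / 162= -72171.14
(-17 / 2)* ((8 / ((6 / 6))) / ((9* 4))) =-1.89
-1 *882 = -882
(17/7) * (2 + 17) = 323/7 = 46.14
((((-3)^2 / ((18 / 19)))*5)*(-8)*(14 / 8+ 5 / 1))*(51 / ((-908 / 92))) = 3008745 / 227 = 13254.38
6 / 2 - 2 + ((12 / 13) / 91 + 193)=229514 / 1183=194.01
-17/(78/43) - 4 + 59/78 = -164/13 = -12.62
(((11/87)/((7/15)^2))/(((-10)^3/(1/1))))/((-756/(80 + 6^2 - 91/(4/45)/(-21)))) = 0.00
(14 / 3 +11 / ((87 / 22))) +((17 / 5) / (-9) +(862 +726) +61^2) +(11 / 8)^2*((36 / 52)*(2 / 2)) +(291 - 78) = 6004664729 / 1085760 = 5530.38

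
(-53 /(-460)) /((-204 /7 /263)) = -97573 /93840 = -1.04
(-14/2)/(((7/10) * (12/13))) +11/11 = -59/6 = -9.83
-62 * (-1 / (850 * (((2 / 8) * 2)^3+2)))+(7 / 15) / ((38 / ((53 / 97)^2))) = 294424283 / 7749722850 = 0.04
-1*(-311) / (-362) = -311 / 362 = -0.86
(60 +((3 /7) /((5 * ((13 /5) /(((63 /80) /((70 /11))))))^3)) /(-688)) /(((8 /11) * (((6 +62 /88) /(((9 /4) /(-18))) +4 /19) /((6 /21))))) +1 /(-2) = -531376538711881282599 /564574029021184000000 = -0.94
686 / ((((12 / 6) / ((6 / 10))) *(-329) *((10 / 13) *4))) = -0.20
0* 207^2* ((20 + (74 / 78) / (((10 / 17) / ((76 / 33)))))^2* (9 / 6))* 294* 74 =0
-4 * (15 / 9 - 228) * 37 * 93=3115252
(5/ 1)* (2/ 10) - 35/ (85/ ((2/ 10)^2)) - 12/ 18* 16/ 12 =362/ 3825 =0.09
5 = 5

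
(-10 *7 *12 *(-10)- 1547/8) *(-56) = -459571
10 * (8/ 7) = 80/ 7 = 11.43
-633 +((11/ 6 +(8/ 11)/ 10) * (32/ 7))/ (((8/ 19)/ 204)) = 1381631/ 385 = 3588.65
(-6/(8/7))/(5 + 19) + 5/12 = 0.20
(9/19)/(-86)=-9/1634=-0.01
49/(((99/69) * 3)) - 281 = -269.62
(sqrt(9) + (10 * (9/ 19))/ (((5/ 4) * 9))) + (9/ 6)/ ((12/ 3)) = 577/ 152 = 3.80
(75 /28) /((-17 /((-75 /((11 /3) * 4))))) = 16875 /20944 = 0.81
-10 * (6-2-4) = 0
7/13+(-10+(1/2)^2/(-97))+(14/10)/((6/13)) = -486553/75660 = -6.43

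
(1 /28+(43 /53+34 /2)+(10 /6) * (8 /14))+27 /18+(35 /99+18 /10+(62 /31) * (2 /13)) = 217353677 /9549540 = 22.76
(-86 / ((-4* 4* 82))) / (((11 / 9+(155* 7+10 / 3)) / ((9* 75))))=261225 / 6432736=0.04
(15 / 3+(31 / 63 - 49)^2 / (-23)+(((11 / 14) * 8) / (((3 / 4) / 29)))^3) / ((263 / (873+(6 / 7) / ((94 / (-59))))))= 38165545586309440 / 801326547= 47627956.08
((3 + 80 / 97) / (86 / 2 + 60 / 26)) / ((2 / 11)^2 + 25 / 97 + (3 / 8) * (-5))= -4668664 / 87614339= -0.05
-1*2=-2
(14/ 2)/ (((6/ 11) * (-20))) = -77/ 120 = -0.64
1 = 1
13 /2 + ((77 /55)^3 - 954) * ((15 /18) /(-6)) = 124757 /900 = 138.62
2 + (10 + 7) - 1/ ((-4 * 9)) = 685/ 36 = 19.03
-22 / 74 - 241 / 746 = -17123 / 27602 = -0.62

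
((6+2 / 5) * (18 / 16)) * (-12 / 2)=-216 / 5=-43.20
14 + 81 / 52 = 809 / 52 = 15.56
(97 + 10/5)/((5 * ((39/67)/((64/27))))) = 47168/585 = 80.63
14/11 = 1.27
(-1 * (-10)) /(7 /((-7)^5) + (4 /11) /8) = 528220 /2379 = 222.03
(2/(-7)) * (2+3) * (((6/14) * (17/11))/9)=-170/1617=-0.11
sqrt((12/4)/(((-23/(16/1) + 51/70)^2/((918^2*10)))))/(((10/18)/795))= 10149402.19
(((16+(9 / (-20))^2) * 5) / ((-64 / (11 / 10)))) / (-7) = 71291 / 358400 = 0.20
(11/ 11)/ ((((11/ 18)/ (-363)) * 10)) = -297/ 5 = -59.40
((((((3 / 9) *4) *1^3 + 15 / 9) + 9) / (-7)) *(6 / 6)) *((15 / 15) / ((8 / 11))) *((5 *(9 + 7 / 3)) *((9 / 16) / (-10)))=1683 / 224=7.51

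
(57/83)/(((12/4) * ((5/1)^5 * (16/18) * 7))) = 171/14525000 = 0.00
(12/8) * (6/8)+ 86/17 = 841/136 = 6.18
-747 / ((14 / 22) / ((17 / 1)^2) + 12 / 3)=-791571 / 4241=-186.65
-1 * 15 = -15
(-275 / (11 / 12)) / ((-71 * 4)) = 75 / 71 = 1.06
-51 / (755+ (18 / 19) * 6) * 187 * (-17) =3080451 / 14453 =213.14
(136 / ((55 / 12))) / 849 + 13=202889 / 15565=13.03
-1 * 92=-92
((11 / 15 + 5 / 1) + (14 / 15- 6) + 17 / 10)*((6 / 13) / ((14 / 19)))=1349 / 910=1.48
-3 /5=-0.60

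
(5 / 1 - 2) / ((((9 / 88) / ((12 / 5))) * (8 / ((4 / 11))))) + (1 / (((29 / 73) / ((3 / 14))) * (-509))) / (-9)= 9919757 / 3099810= 3.20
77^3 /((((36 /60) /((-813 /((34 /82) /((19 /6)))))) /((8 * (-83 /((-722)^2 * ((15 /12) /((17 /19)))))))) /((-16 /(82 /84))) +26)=836440173184 /47624237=17563.33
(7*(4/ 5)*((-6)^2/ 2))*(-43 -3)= -23184/ 5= -4636.80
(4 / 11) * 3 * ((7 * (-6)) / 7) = -72 / 11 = -6.55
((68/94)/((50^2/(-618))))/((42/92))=-80546/205625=-0.39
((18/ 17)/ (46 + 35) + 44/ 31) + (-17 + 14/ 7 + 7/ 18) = -41671/ 3162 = -13.18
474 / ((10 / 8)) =1896 / 5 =379.20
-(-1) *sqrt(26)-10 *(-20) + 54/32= sqrt(26) + 3227/16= 206.79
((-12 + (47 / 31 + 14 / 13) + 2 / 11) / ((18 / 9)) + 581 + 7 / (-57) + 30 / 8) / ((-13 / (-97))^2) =5515882339345 / 170812356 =32292.06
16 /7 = 2.29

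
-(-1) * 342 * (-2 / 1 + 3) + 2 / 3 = 1028 / 3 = 342.67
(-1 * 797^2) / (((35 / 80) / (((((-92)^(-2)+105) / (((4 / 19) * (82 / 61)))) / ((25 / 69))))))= -1962848479624653 / 1320200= -1486781154.09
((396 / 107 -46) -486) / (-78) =28264 / 4173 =6.77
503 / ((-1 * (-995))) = 503 / 995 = 0.51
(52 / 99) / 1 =52 / 99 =0.53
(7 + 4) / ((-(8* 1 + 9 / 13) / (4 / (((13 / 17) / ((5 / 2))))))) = -1870 / 113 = -16.55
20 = 20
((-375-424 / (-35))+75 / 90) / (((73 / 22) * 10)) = -836341 / 76650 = -10.91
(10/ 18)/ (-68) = -5/ 612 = -0.01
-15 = -15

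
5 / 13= 0.38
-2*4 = -8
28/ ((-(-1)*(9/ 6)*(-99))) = -56/ 297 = -0.19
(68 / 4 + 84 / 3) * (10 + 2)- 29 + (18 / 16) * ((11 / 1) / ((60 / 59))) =83707 / 160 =523.17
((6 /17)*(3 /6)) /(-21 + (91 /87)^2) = -22707 /2561356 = -0.01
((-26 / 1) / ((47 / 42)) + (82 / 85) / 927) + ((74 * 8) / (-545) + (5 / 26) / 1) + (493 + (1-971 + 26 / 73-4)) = -77346989744593 / 153231911586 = -504.77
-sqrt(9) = -3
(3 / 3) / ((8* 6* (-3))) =-0.01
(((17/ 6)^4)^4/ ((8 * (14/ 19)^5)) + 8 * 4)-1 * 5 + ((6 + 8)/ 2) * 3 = 120490511170222966543381315/ 12138084918940925952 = 9926649.22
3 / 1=3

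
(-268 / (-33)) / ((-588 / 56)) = -536 / 693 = -0.77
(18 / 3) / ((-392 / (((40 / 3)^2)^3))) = -1024000000 / 11907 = -85999.83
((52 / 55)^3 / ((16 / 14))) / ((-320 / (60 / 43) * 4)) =-46137 / 57233000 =-0.00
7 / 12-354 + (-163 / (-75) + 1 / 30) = -35121 / 100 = -351.21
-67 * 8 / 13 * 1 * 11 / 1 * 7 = -3174.77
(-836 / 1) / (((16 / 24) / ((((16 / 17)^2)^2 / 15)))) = -27394048 / 417605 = -65.60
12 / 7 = 1.71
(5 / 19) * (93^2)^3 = 3234950917245 / 19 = 170260574591.84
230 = 230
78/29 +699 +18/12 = 703.19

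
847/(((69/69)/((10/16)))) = 4235/8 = 529.38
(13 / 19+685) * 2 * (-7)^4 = 62560456 / 19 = 3292655.58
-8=-8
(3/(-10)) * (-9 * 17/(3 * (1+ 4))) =153/50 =3.06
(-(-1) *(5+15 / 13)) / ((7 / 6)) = 480 / 91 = 5.27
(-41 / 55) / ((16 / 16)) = -0.75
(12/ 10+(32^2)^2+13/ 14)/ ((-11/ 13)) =-954206097/ 770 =-1239228.70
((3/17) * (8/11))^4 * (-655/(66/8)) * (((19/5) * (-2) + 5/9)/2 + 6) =-717938688/13451140571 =-0.05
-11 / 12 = -0.92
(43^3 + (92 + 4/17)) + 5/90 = 79599.29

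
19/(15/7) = 8.87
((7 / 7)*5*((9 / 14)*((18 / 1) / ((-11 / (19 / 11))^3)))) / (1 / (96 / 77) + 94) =-14035680 / 5940044033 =-0.00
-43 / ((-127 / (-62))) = -20.99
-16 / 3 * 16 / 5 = -17.07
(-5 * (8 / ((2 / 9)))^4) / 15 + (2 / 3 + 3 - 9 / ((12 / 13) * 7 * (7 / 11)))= -329203867 / 588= -559870.52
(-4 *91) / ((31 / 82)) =-29848 / 31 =-962.84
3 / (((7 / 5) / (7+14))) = 45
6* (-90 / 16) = -135 / 4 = -33.75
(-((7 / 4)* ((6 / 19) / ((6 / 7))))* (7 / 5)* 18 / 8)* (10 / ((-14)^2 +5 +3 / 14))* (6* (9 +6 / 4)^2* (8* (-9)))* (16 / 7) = 65345616 / 5947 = 10988.00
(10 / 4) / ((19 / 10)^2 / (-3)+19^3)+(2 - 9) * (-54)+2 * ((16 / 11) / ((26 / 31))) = 381.47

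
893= 893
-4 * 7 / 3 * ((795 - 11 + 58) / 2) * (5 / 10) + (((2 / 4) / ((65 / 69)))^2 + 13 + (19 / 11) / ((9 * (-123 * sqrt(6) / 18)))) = -98935217 / 50700 - 19 * sqrt(6) / 4059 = -1951.40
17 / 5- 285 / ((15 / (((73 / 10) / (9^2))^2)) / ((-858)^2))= -2070419734 / 18225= -113603.28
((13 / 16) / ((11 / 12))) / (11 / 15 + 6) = 585 / 4444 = 0.13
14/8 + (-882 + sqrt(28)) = -3521/4 + 2 *sqrt(7) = -874.96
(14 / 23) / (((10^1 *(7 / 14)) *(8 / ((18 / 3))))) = 21 / 230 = 0.09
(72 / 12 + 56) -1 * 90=-28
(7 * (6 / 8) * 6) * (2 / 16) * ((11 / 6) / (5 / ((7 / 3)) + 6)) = 539 / 608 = 0.89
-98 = -98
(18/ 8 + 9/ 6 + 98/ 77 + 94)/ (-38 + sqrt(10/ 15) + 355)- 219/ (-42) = 513157339/ 92851220- 4357 * sqrt(6)/ 13264460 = 5.53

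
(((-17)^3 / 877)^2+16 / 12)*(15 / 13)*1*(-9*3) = -10191045105 / 9998677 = -1019.24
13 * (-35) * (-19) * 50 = 432250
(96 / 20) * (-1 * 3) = -72 / 5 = -14.40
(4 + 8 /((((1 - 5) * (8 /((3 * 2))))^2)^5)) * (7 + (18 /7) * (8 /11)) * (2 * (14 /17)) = 22087250659763 /377957122048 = 58.44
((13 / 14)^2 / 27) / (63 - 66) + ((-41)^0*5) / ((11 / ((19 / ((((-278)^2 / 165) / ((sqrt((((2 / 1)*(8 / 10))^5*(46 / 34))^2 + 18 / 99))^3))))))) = -169 / 15876 + 178231823845521*sqrt(68791230256166) / 28041535236816406250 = 52.71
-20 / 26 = -10 / 13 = -0.77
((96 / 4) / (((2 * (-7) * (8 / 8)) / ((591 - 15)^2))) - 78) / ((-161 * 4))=1990929 / 2254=883.29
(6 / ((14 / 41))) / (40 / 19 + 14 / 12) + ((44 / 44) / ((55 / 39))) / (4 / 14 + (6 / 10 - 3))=10701105 / 2125354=5.03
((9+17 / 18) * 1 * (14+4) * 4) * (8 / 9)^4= 447.00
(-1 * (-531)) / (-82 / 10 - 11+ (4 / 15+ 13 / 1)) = -7965 / 89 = -89.49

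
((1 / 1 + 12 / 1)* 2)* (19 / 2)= 247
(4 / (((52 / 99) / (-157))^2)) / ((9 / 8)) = 53685522 / 169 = 317665.81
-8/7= -1.14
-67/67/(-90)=0.01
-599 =-599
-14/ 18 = -7/ 9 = -0.78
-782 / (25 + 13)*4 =-1564 / 19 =-82.32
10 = 10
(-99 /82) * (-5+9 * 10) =-8415 /82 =-102.62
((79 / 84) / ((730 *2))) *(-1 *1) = -79 / 122640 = -0.00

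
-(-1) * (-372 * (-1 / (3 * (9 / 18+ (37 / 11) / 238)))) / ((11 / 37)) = 545972 / 673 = 811.25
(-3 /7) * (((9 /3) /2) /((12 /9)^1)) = -27 /56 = -0.48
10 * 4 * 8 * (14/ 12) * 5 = 5600/ 3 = 1866.67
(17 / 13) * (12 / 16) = 51 / 52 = 0.98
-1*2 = -2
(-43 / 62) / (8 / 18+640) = -387 / 357368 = -0.00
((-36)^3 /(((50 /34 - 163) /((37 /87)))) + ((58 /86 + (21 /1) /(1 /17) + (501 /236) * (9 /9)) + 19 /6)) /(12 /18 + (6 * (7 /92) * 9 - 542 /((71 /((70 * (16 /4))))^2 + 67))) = -71214138375882442693 /484691485109455898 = -146.93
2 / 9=0.22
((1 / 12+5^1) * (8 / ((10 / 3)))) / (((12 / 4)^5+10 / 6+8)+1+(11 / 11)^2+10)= 183 / 3970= 0.05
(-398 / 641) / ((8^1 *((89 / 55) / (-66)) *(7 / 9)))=3250665 / 798686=4.07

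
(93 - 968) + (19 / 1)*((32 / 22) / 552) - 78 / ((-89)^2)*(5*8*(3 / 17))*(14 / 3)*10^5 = -33312.92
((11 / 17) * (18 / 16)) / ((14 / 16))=99 / 119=0.83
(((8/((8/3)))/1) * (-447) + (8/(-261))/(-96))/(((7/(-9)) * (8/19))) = 79800209/19488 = 4094.84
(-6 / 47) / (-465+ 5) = 0.00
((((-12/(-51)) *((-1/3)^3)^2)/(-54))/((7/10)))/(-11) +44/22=51530114/25765047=2.00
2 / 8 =1 / 4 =0.25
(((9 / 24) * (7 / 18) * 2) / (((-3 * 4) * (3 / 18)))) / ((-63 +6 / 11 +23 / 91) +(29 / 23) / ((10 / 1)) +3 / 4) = 805805 / 338856444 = 0.00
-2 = -2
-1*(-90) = 90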